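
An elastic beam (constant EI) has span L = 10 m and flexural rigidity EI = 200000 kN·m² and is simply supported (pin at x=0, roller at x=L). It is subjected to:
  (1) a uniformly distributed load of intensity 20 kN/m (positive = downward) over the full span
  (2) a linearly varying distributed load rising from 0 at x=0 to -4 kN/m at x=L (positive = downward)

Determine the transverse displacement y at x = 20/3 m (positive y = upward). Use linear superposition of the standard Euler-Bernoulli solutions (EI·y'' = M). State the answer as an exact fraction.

Load 1 — uniform load w=20 kN/m over full span:
  y_1 = -wx(L³-2Lx²+x³)/(24EI) = -20·(20/3)·(10³-2·10·(20/3)²+(20/3)³)/(24·200000) = -11/972 m
Load 2 — triangular load w₀=-4 kN/m (0→w₀ over full span):
  y_2 = -w₀x(7L⁴-10L²x²+3x⁴)/(360LEI) = -(-4)·(20/3)·(7·10⁴-10·10²·(20/3)²+3·(20/3)⁴)/(360·10·200000) = 17/14580 m
Superposition: y = Σ y_i = -37/3645 m ≈ -0.010151 m

y(20/3) = -37/3645 m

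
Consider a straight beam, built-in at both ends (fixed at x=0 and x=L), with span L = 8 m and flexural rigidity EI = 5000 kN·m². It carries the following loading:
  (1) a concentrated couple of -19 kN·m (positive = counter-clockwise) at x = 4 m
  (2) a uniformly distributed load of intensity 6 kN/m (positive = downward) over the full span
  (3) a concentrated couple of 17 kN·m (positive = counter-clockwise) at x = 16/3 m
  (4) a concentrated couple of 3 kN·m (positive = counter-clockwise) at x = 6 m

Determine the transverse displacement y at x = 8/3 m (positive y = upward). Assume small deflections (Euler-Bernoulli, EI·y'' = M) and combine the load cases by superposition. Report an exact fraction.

Load 1 — applied couple M₀=-19 kN·m at a=4 m (b=L-a=4):
  y_1 = (R_Ax³/6 - M_Ax²/2)/EI  [x≤a] with R_A=-57/16, M_A=-19/4 = ((-57/16)·(8/3)³/6 - (-19/4)·(8/3)²/2)/5000 = 19/16875 m
Load 2 — uniform load w=6 kN/m over full span:
  y_2 = -wx²(L-x)²/(24EI) = -6·(8/3)²·(8-(8/3))²/(24·5000) = -512/50625 m
Load 3 — applied couple M₀=17 kN·m at a=16/3 m (b=L-a=8/3):
  y_3 = (R_Ax³/6 - M_Ax²/2)/EI  [x≤a] with R_A=17/6, M_A=17/3 = ((17/6)·(8/3)³/6 - (17/3)·(8/3)²/2)/5000 = -68/30375 m
Load 4 — applied couple M₀=3 kN·m at a=6 m (b=L-a=2):
  y_4 = (R_Ax³/6 - M_Ax²/2)/EI  [x≤a] with R_A=27/64, M_A=15/16 = ((27/64)·(8/3)³/6 - (15/16)·(8/3)²/2)/5000 = -1/2500 m
Superposition: y = Σ y_i = -7063/607500 m ≈ -0.011626 m

y(8/3) = -7063/607500 m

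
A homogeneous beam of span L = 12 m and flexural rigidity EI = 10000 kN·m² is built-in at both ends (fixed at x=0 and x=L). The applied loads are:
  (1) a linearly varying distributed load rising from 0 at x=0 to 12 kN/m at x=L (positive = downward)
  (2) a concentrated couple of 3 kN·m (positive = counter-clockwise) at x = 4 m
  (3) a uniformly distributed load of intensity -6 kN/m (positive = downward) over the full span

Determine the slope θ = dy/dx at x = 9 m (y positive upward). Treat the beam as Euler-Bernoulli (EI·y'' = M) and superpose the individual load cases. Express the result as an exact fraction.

θ(9) = 21/400000 rad

Load 1 — triangular load w₀=12 kN/m (0→w₀ over full span):
  θ_1 = -w₀(2x(L-x)(L-2x)(x+2L)+x²(L-x)²)/(120LEI) = -12·(2·9·(12-9)·(12-2·9)·(9+2·12)+9²·(12-9)²)/(120·12·10000) = 3321/400000 rad
Load 2 — applied couple M₀=3 kN·m at a=4 m (b=L-a=8):
  θ_2 = (R_Ax²/2 - M_Ax - M₀(x-a))/EI  [x>a] with R_A=1/3, M_A=0 = ((1/3)·9²/2 - 0·9 - 3·(9-4))/10000 = -3/20000 rad
Load 3 — uniform load w=-6 kN/m over full span:
  θ_3 = -wx(L-x)(L-2x)/(12EI) = -(-6)·9·(12-9)·(12-2·9)/(12·10000) = -81/10000 rad
Superposition: θ = Σ θ_i = 21/400000 rad ≈ 0.000053 rad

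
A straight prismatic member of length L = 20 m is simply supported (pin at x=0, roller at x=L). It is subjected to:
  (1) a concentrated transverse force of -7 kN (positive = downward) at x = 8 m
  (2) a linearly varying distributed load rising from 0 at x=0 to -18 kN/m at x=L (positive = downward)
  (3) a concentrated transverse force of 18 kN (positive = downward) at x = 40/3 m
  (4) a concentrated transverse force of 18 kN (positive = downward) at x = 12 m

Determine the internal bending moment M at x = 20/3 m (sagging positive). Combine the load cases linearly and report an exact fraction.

M(20/3) = -2660/9 kN·m

Load 1 — point force P=-7 kN at a=8 m (b=L-a=12):
  M_1 = Pbx/L  [x≤a] = (-7)·12·(20/3)/20 = -28 kN·m
Load 2 — triangular load w₀=-18 kN/m (0→w₀ over full span):
  M_2 = w₀Lx/6 - w₀x³/(6L) = (-18)·20·(20/3)/6 - (-18)·(20/3)³/(6·20) = -3200/9 kN·m
Load 3 — point force P=18 kN at a=40/3 m (b=L-a=20/3):
  M_3 = Pbx/L  [x≤a] = 18·(20/3)·(20/3)/20 = 40 kN·m
Load 4 — point force P=18 kN at a=12 m (b=L-a=8):
  M_4 = Pbx/L  [x≤a] = 18·8·(20/3)/20 = 48 kN·m
Superposition: M = Σ M_i = -2660/9 kN·m ≈ -295.555556 kN·m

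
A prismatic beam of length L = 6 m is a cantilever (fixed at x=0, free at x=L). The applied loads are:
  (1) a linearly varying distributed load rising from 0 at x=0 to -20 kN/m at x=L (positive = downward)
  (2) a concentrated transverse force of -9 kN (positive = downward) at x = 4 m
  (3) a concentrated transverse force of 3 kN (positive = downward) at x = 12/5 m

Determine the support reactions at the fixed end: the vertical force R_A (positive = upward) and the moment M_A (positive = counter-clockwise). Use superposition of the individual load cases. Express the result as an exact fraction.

Load 1 — triangular load w₀=-20 kN/m (0→w₀ over full span):
  R_A = w₀L/2 = (-20)·6/2 = -60 kN
  M_A = w₀L²/3 = (-20)·6²/3 = -240 kN·m
Load 2 — point force P=-9 kN at a=4 m (b=L-a=2):
  R_A = P = (-9) = -9 kN
  M_A = Pa = (-9)·4 = -36 kN·m
Load 3 — point force P=3 kN at a=12/5 m (b=L-a=18/5):
  R_A = P = 3 kN
  M_A = Pa = 3·(12/5) = 36/5 kN·m
Superposition: R_A = -66 kN, M_A = -1344/5 kN·m

R_A = -66 kN, M_A = -1344/5 kN·m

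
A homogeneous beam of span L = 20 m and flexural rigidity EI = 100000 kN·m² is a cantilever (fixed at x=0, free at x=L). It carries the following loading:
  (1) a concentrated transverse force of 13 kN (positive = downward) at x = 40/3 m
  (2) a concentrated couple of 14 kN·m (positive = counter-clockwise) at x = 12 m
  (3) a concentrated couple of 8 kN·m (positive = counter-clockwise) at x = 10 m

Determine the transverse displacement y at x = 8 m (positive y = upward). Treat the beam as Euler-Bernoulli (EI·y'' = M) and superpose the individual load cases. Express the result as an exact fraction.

y(8) = -14/375 m

Load 1 — point force P=13 kN at a=40/3 m (b=L-a=20/3):
  y_1 = -Px²(3a-x)/(6EI)  [x≤a] = -13·8²·(3·(40/3)-8)/(6·100000) = -416/9375 m
Load 2 — applied couple M₀=14 kN·m at a=12 m (b=L-a=8):
  y_2 = M₀x²/(2EI)  [x≤a] = 14·8²/(2·100000) = 14/3125 m
Load 3 — applied couple M₀=8 kN·m at a=10 m (b=L-a=10):
  y_3 = M₀x²/(2EI)  [x≤a] = 8·8²/(2·100000) = 8/3125 m
Superposition: y = Σ y_i = -14/375 m ≈ -0.037333 m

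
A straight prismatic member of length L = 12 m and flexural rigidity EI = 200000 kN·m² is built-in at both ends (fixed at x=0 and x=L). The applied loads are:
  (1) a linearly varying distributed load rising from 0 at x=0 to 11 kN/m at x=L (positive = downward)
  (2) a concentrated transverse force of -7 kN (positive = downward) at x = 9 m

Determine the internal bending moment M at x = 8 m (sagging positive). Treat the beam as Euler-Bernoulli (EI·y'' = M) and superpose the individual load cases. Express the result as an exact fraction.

Load 1 — triangular load w₀=11 kN/m (0→w₀ over full span):
  M_1 = 3w₀Lx/20 - w₀L²/30 - w₀x³/(6L) = 3·11·12·8/20 - 11·12²/30 - 11·8³/(6·12) = 1232/45 kN·m
Load 2 — point force P=-7 kN at a=9 m (b=L-a=3):
  M_2 = Pb²(3a+b)x/L³ - Pab²/L²  [x≤a] = (-7)·3²·(3·9+3)·8/12³ - (-7)·9·3²/12² = -77/16 kN·m
Superposition: M = Σ M_i = 16247/720 kN·m ≈ 22.565278 kN·m

M(8) = 16247/720 kN·m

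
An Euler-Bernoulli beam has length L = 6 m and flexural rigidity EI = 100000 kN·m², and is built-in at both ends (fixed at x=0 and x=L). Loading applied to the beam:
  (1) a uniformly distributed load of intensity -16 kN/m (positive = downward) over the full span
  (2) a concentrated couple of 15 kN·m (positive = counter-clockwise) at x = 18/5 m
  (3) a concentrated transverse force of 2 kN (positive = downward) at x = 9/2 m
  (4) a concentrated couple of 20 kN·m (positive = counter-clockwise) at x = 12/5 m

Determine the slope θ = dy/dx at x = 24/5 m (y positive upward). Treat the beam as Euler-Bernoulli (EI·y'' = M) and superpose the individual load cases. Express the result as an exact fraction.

θ(24/5) = -3063/10000000 rad

Load 1 — uniform load w=-16 kN/m over full span:
  θ_1 = -wx(L-x)(L-2x)/(12EI) = -(-16)·(24/5)·(6-(24/5))·(6-2·(24/5))/(12·100000) = -108/390625 rad
Load 2 — applied couple M₀=15 kN·m at a=18/5 m (b=L-a=12/5):
  θ_2 = (R_Ax²/2 - M_Ax - M₀(x-a))/EI  [x>a] with R_A=18/5, M_A=24/5 = ((18/5)·(24/5)²/2 - (24/5)·(24/5) - 15·((24/5)-(18/5)))/100000 = 27/6250000 rad
Load 3 — point force P=2 kN at a=9/2 m (b=L-a=3/2):
  θ_3 = Pa²(L-x)(2bL-(3b+a)(L-x))/(2L³EI)  [x>a] = 2·(9/2)²·(6-(24/5))·(2·(3/2)·6-(3·(3/2)+(9/2))·(6-(24/5)))/(2·6³·100000) = 81/10000000 rad
Load 4 — applied couple M₀=20 kN·m at a=12/5 m (b=L-a=18/5):
  θ_4 = (R_Ax²/2 - M_Ax - M₀(x-a))/EI  [x>a] with R_A=24/5, M_A=12/5 = ((24/5)·(24/5)²/2 - (12/5)·(24/5) - 20·((24/5)-(12/5)))/100000 = -33/781250 rad
Superposition: θ = Σ θ_i = -3063/10000000 rad ≈ -0.000306 rad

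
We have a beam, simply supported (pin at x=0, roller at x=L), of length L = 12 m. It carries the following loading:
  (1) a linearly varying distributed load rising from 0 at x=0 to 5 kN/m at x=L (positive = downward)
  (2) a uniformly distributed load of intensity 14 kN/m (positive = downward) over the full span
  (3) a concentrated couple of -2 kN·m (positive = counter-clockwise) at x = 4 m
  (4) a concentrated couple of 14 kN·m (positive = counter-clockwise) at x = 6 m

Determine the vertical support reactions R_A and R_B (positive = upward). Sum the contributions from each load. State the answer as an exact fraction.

R_A = 95 kN, R_B = 103 kN

Load 1 — triangular load w₀=5 kN/m (0→w₀ over full span):
  R_A = w₀L/6 = 5·12/6 = 10 kN
  R_B = w₀L/3 = 5·12/3 = 20 kN
Load 2 — uniform load w=14 kN/m over full span:
  R_A = wL/2 = 14·12/2 = 84 kN
  R_B = wL/2 = 14·12/2 = 84 kN
Load 3 — applied couple M₀=-2 kN·m at a=4 m (b=L-a=8):
  R_A = M₀/L = (-2)/12 = -1/6 kN
  R_B = -M₀/L = -(-2)/12 = 1/6 kN
Load 4 — applied couple M₀=14 kN·m at a=6 m (b=L-a=6):
  R_A = M₀/L = 14/12 = 7/6 kN
  R_B = -M₀/L = -14/12 = -7/6 kN
Superposition: R_A = 95 kN, R_B = 103 kN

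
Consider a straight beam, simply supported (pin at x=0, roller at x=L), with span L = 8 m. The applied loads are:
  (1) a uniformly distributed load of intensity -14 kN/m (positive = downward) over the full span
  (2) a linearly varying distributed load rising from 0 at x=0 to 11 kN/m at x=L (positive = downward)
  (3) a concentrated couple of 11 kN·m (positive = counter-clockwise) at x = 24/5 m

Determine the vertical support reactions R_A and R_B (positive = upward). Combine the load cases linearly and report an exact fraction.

Load 1 — uniform load w=-14 kN/m over full span:
  R_A = wL/2 = (-14)·8/2 = -56 kN
  R_B = wL/2 = (-14)·8/2 = -56 kN
Load 2 — triangular load w₀=11 kN/m (0→w₀ over full span):
  R_A = w₀L/6 = 11·8/6 = 44/3 kN
  R_B = w₀L/3 = 11·8/3 = 88/3 kN
Load 3 — applied couple M₀=11 kN·m at a=24/5 m (b=L-a=16/5):
  R_A = M₀/L = 11/8 kN
  R_B = -M₀/L = -11/8 kN
Superposition: R_A = -959/24 kN, R_B = -673/24 kN

R_A = -959/24 kN, R_B = -673/24 kN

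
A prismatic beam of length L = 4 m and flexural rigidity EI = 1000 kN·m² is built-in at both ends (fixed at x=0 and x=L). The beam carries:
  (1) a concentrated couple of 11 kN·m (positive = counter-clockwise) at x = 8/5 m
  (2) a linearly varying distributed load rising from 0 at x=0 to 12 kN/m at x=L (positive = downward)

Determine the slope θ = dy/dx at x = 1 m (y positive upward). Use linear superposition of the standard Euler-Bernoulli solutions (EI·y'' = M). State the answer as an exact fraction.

θ(1) = -453/200000 rad

Load 1 — applied couple M₀=11 kN·m at a=8/5 m (b=L-a=12/5):
  θ_1 = (R_Ax²/2 - M_Ax)/EI  [x≤a] with R_A=99/25, M_A=33/25 = ((99/25)·1²/2 - (33/25)·1)/1000 = 33/50000 rad
Load 2 — triangular load w₀=12 kN/m (0→w₀ over full span):
  θ_2 = -w₀(2x(L-x)(L-2x)(x+2L)+x²(L-x)²)/(120LEI) = -12·(2·1·(4-1)·(4-2·1)·(1+2·4)+1²·(4-1)²)/(120·4·1000) = -117/40000 rad
Superposition: θ = Σ θ_i = -453/200000 rad ≈ -0.002265 rad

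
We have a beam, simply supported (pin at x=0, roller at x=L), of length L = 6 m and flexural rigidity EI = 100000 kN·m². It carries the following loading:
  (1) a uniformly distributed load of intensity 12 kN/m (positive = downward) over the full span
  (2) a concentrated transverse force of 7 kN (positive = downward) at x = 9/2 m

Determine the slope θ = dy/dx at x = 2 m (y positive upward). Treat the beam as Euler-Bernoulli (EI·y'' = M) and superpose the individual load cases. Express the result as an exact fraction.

Load 1 — uniform load w=12 kN/m over full span:
  θ_1 = -w(L³-6Lx²+4x³)/(24EI) = -12·(6³-6·6·2²+4·2³)/(24·100000) = -13/25000 rad
Load 2 — point force P=7 kN at a=9/2 m (b=L-a=3/2):
  θ_2 = -Pb(L²-b²-3x²)/(6LEI)  [x≤a] = -7·(3/2)·(6²-(3/2)²-3·2²)/(6·6·100000) = -203/3200000 rad
Superposition: θ = Σ θ_i = -1867/3200000 rad ≈ -0.000583 rad

θ(2) = -1867/3200000 rad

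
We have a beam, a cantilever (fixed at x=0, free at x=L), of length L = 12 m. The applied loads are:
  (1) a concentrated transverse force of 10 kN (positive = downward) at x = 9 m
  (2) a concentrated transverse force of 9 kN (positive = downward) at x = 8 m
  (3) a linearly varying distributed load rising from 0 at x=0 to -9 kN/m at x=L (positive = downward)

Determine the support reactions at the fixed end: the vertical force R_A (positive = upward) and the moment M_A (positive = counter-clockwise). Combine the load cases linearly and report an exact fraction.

Load 1 — point force P=10 kN at a=9 m (b=L-a=3):
  R_A = P = 10 kN
  M_A = Pa = 10·9 = 90 kN·m
Load 2 — point force P=9 kN at a=8 m (b=L-a=4):
  R_A = P = 9 kN
  M_A = Pa = 9·8 = 72 kN·m
Load 3 — triangular load w₀=-9 kN/m (0→w₀ over full span):
  R_A = w₀L/2 = (-9)·12/2 = -54 kN
  M_A = w₀L²/3 = (-9)·12²/3 = -432 kN·m
Superposition: R_A = -35 kN, M_A = -270 kN·m

R_A = -35 kN, M_A = -270 kN·m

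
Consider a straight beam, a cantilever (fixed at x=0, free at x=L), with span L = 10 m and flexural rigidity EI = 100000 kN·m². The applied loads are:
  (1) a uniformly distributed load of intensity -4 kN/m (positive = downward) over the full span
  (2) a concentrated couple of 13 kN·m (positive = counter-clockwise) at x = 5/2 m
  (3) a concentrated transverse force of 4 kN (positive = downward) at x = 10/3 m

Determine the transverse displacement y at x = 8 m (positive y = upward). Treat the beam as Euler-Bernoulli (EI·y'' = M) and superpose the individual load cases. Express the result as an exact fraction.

Load 1 — uniform load w=-4 kN/m over full span:
  y_1 = -wx²(x²-4Lx+6L²)/(24EI) = -(-4)·8²·(8²-4·10·8+6·10²)/(24·100000) = 344/9375 m
Load 2 — applied couple M₀=13 kN·m at a=5/2 m (b=L-a=15/2):
  y_2 = M₀a(2x-a)/(2EI)  [x>a] = 13·(5/2)·(2·8-(5/2))/(2·100000) = 351/160000 m
Load 3 — point force P=4 kN at a=10/3 m (b=L-a=20/3):
  y_3 = -Pa²(3x-a)/(6EI)  [x>a] = -4·(10/3)²·(3·8-(10/3))/(6·100000) = -31/20250 m
Superposition: y = Σ y_i = 2420683/64800000 m ≈ 0.037356 m

y(8) = 2420683/64800000 m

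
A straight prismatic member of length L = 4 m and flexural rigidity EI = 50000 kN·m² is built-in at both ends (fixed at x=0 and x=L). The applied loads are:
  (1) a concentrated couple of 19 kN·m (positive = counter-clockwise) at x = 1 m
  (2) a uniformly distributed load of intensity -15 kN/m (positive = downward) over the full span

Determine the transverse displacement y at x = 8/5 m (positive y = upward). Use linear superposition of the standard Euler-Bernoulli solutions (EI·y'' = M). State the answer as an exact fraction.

Load 1 — applied couple M₀=19 kN·m at a=1 m (b=L-a=3):
  y_1 = (R_Ax³/6 - M_Ax²/2 - M₀(x-a)²/2)/EI  [x>a] with R_A=171/32, M_A=-57/16 = ((171/32)·(8/5)³/6 - (-57/16)·(8/5)²/2 - 19·((8/5)-1)²/2)/50000 = 1197/12500000 m
Load 2 — uniform load w=-15 kN/m over full span:
  y_2 = -wx²(L-x)²/(24EI) = -(-15)·(8/5)²·(4-(8/5))²/(24·50000) = 72/390625 m
Superposition: y = Σ y_i = 3501/12500000 m ≈ 0.000280 m

y(8/5) = 3501/12500000 m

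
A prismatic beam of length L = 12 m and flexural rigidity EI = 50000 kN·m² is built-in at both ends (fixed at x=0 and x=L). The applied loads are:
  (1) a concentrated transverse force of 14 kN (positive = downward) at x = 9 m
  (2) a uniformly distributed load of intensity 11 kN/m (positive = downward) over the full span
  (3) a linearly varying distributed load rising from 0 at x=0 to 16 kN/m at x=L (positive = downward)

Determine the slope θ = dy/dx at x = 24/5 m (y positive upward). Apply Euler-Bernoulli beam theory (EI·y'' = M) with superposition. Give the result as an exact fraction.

Load 1 — point force P=14 kN at a=9 m (b=L-a=3):
  θ_1 = -Pb²x(2aL-(3a+b)x)/(2L³EI)  [x≤a] = -14·3²·(24/5)·(2·9·12-(3·9+3)·(24/5))/(2·12³·50000) = -63/250000 rad
Load 2 — uniform load w=11 kN/m over full span:
  θ_2 = -wx(L-x)(L-2x)/(12EI) = -11·(24/5)·(12-(24/5))·(12-2·(24/5))/(12·50000) = -594/390625 rad
Load 3 — triangular load w₀=16 kN/m (0→w₀ over full span):
  θ_3 = -w₀(2x(L-x)(L-2x)(x+2L)+x²(L-x)²)/(120LEI) = -16·(2·(24/5)·(12-(24/5))·(12-2·(24/5))·((24/5)+2·12)+(24/5)²·(12-(24/5))²)/(120·12·50000) = -2592/1953125 rad
Superposition: θ = Σ θ_i = -96867/31250000 rad ≈ -0.003100 rad

θ(24/5) = -96867/31250000 rad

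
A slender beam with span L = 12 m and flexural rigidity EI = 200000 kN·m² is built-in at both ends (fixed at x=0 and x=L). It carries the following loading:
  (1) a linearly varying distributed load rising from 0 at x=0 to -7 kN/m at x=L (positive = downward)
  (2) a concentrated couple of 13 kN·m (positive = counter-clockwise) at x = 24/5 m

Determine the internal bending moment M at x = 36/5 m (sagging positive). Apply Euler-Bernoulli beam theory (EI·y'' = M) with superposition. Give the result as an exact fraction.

M(36/5) = -604/25 kN·m

Load 1 — triangular load w₀=-7 kN/m (0→w₀ over full span):
  M_1 = 3w₀Lx/20 - w₀L²/30 - w₀x³/(6L) = 3·(-7)·12·(36/5)/20 - (-7)·12²/30 - (-7)·(36/5)³/(6·12) = -2604/125 kN·m
Load 2 — applied couple M₀=13 kN·m at a=24/5 m (b=L-a=36/5):
  M_2 = R_Ax - M_A - M₀  [x>a] with R_A=39/25, M_A=39/25 = (39/25)·(36/5) - (39/25) - 13 = -416/125 kN·m
Superposition: M = Σ M_i = -604/25 kN·m ≈ -24.160000 kN·m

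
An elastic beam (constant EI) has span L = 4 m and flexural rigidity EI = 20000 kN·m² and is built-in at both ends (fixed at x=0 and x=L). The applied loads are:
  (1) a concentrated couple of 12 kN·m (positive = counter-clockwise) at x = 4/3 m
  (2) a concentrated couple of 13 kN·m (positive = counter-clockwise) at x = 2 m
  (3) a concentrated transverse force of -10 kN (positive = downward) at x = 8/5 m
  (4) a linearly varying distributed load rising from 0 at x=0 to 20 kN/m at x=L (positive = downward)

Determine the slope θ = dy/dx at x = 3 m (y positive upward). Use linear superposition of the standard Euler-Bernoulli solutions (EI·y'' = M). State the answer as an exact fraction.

θ(3) = 93/8000000 rad

Load 1 — applied couple M₀=12 kN·m at a=4/3 m (b=L-a=8/3):
  θ_1 = (R_Ax²/2 - M_Ax - M₀(x-a))/EI  [x>a] with R_A=4, M_A=0 = (4·3²/2 - 0·3 - 12·(3-(4/3)))/20000 = -1/10000 rad
Load 2 — applied couple M₀=13 kN·m at a=2 m (b=L-a=2):
  θ_2 = (R_Ax²/2 - M_Ax - M₀(x-a))/EI  [x>a] with R_A=39/8, M_A=13/4 = ((39/8)·3²/2 - (13/4)·3 - 13·(3-2))/20000 = -13/320000 rad
Load 3 — point force P=-10 kN at a=8/5 m (b=L-a=12/5):
  θ_3 = Pa²(L-x)(2bL-(3b+a)(L-x))/(2L³EI)  [x>a] = (-10)·(8/5)²·(4-3)·(2·(12/5)·4-(3·(12/5)+(8/5))·(4-3))/(2·4³·20000) = -13/125000 rad
Load 4 — triangular load w₀=20 kN/m (0→w₀ over full span):
  θ_4 = -w₀(2x(L-x)(L-2x)(x+2L)+x²(L-x)²)/(120LEI) = -20·(2·3·(4-3)·(4-2·3)·(3+2·4)+3²·(4-3)²)/(120·4·20000) = 41/160000 rad
Superposition: θ = Σ θ_i = 93/8000000 rad ≈ 0.000012 rad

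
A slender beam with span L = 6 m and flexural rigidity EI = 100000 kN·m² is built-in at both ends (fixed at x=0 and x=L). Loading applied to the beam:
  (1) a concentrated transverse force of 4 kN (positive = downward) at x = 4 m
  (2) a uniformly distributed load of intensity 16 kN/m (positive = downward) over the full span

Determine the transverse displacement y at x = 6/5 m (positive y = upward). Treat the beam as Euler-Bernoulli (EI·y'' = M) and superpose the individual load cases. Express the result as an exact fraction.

y(6/5) = -2707/11718750 m

Load 1 — point force P=4 kN at a=4 m (b=L-a=2):
  y_1 = -Pb²x²(3aL-(3a+b)x)/(6L³EI)  [x≤a] = -4·2²·(6/5)²·(3·4·6-(3·4+2)·(6/5))/(6·6³·100000) = -23/2343750 m
Load 2 — uniform load w=16 kN/m over full span:
  y_2 = -wx²(L-x)²/(24EI) = -16·(6/5)²·(6-(6/5))²/(24·100000) = -432/1953125 m
Superposition: y = Σ y_i = -2707/11718750 m ≈ -0.000231 m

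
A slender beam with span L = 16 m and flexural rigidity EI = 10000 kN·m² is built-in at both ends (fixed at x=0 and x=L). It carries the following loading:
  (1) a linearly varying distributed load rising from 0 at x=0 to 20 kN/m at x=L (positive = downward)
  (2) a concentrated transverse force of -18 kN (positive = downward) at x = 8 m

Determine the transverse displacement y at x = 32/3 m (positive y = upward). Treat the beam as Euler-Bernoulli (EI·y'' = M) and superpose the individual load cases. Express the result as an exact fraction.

Load 1 — triangular load w₀=20 kN/m (0→w₀ over full span):
  y_1 = -w₀x²(L-x)²(x+2L)/(120LEI) = -20·(32/3)²·(16-(32/3))²·((32/3)+2·16)/(120·16·10000) = -65536/455625 m
Load 2 — point force P=-18 kN at a=8 m (b=L-a=8):
  y_2 = -Pa²(L-x)²(3bL-(3b+a)(L-x))/(6L³EI)  [x>a] = -(-18)·8²·(16-(32/3))²·(3·8·16-(3·8+8)·(16-(32/3)))/(6·16³·10000) = 32/1125 m
Superposition: y = Σ y_i = -52576/455625 m ≈ -0.115393 m

y(32/3) = -52576/455625 m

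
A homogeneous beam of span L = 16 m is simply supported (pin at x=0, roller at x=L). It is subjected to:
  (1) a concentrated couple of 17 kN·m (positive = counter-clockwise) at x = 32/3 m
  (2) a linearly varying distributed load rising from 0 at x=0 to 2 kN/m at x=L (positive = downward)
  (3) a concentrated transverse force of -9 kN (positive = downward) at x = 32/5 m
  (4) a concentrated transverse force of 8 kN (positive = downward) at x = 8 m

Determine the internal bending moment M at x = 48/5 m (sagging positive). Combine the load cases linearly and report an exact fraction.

Load 1 — applied couple M₀=17 kN·m at a=32/3 m (b=L-a=16/3):
  M_1 = M₀x/L  [x≤a] = 17·(48/5)/16 = 51/5 kN·m
Load 2 — triangular load w₀=2 kN/m (0→w₀ over full span):
  M_2 = w₀Lx/6 - w₀x³/(6L) = 2·16·(48/5)/6 - 2·(48/5)³/(6·16) = 4096/125 kN·m
Load 3 — point force P=-9 kN at a=32/5 m (b=L-a=48/5):
  M_3 = Pa(L-x)/L  [x>a] = (-9)·(32/5)·(16-(48/5))/16 = -576/25 kN·m
Load 4 — point force P=8 kN at a=8 m (b=L-a=8):
  M_4 = Pa(L-x)/L  [x>a] = 8·8·(16-(48/5))/16 = 128/5 kN·m
Superposition: M = Σ M_i = 5691/125 kN·m ≈ 45.528000 kN·m

M(48/5) = 5691/125 kN·m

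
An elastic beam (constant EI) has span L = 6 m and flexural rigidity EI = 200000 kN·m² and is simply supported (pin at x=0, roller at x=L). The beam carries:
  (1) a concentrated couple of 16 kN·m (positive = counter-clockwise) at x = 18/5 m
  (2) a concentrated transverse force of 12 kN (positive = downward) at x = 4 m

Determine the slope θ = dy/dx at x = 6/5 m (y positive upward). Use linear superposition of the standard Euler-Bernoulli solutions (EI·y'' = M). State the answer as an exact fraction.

Load 1 — applied couple M₀=16 kN·m at a=18/5 m (b=L-a=12/5):
  θ_1 = (M₀x²/(2L)+C₁)/EI  [x≤a] with C₁=M₀(3b²-L²)/(6L)=-208/25 = (16·(6/5)²/(2·6)+(-208/25))/200000 = -1/31250 rad
Load 2 — point force P=12 kN at a=4 m (b=L-a=2):
  θ_2 = -Pb(L²-b²-3x²)/(6LEI)  [x≤a] = -12·2·(6²-2²-3·(6/5)²)/(6·6·200000) = -173/1875000 rad
Superposition: θ = Σ θ_i = -233/1875000 rad ≈ -0.000124 rad

θ(6/5) = -233/1875000 rad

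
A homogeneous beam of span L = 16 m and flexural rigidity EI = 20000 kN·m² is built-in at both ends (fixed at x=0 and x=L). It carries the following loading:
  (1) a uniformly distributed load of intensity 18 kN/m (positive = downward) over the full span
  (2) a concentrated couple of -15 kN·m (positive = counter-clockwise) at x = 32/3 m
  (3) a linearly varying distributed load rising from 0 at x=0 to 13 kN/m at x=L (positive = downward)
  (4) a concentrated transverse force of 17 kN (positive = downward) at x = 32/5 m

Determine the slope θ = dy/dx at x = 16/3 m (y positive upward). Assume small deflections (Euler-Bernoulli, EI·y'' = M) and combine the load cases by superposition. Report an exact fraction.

θ(16/3) = -1279069/37968750 rad

Load 1 — uniform load w=18 kN/m over full span:
  θ_1 = -wx(L-x)(L-2x)/(12EI) = -18·(16/3)·(16-(16/3))·(16-2·(16/3))/(12·20000) = -128/5625 rad
Load 2 — applied couple M₀=-15 kN·m at a=32/3 m (b=L-a=16/3):
  θ_2 = (R_Ax²/2 - M_Ax)/EI  [x≤a] with R_A=-5/4, M_A=-5 = ((-5/4)·(16/3)²/2 - (-5)·(16/3))/20000 = 1/2250 rad
Load 3 — triangular load w₀=13 kN/m (0→w₀ over full span):
  θ_3 = -w₀(2x(L-x)(L-2x)(x+2L)+x²(L-x)²)/(120LEI) = -13·(2·(16/3)·(16-(16/3))·(16-2·(16/3))·((16/3)+2·16)+(16/3)²·(16-(16/3))²)/(120·16·20000) = -6656/759375 rad
Load 4 — point force P=17 kN at a=32/5 m (b=L-a=48/5):
  θ_4 = -Pb²x(2aL-(3a+b)x)/(2L³EI)  [x≤a] = -17·(48/5)²·(16/3)·(2·(32/5)·16-(3·(32/5)+(48/5))·(16/3))/(2·16³·20000) = -204/78125 rad
Superposition: θ = Σ θ_i = -1279069/37968750 rad ≈ -0.033687 rad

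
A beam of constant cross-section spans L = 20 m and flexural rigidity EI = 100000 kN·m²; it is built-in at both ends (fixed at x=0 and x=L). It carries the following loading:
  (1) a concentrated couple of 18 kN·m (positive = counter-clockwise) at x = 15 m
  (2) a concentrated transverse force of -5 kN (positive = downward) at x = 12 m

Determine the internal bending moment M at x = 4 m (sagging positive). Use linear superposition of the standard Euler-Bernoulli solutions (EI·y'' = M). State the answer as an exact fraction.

M(4) = 197/200 kN·m

Load 1 — applied couple M₀=18 kN·m at a=15 m (b=L-a=5):
  M_1 = R_Ax - M_A  [x≤a] with R_A=81/80, M_A=45/8 = (81/80)·4 - (45/8) = -63/40 kN·m
Load 2 — point force P=-5 kN at a=12 m (b=L-a=8):
  M_2 = Pb²(3a+b)x/L³ - Pab²/L²  [x≤a] = (-5)·8²·(3·12+8)·4/20³ - (-5)·12·8²/20² = 64/25 kN·m
Superposition: M = Σ M_i = 197/200 kN·m ≈ 0.985000 kN·m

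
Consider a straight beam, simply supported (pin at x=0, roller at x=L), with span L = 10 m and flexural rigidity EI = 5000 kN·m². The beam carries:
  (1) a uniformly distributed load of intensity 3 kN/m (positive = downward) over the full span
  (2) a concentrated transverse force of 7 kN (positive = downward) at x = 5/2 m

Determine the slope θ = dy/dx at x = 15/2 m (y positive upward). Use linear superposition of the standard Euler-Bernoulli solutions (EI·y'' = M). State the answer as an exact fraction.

θ(15/2) = 69/3200 rad

Load 1 — uniform load w=3 kN/m over full span:
  θ_1 = -w(L³-6Lx²+4x³)/(24EI) = -3·(10³-6·10·(15/2)²+4·(15/2)³)/(24·5000) = 11/640 rad
Load 2 — point force P=7 kN at a=5/2 m (b=L-a=15/2):
  θ_2 = -Pa(2L²-6Lx+3x²+a²)/(6LEI)  [x>a] = -7·(5/2)·(2·10²-6·10·(15/2)+3·(15/2)²+(5/2)²)/(6·10·5000) = 7/1600 rad
Superposition: θ = Σ θ_i = 69/3200 rad ≈ 0.021562 rad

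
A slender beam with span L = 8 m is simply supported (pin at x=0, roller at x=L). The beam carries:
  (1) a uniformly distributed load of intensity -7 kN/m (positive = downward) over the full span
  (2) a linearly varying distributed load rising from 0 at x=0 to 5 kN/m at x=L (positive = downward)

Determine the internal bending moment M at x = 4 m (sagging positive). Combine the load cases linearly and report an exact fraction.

Load 1 — uniform load w=-7 kN/m over full span:
  M_1 = wx(L-x)/2 = (-7)·4·(8-4)/2 = -56 kN·m
Load 2 — triangular load w₀=5 kN/m (0→w₀ over full span):
  M_2 = w₀Lx/6 - w₀x³/(6L) = 5·8·4/6 - 5·4³/(6·8) = 20 kN·m
Superposition: M = Σ M_i = -36 kN·m ≈ -36.000000 kN·m

M(4) = -36 kN·m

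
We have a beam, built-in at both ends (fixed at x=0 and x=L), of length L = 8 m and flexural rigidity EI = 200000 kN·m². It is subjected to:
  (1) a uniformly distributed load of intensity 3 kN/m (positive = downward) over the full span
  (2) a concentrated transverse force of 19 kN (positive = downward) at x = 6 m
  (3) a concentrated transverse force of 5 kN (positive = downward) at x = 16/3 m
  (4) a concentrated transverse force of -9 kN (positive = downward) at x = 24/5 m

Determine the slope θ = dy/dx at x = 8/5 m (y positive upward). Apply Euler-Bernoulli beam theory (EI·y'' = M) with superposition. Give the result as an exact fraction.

Load 1 — uniform load w=3 kN/m over full span:
  θ_1 = -wx(L-x)(L-2x)/(12EI) = -3·(8/5)·(8-(8/5))·(8-2·(8/5))/(12·200000) = -24/390625 rad
Load 2 — point force P=19 kN at a=6 m (b=L-a=2):
  θ_2 = -Pb²x(2aL-(3a+b)x)/(2L³EI)  [x≤a] = -19·2²·(8/5)·(2·6·8-(3·6+2)·(8/5))/(2·8³·200000) = -19/500000 rad
Load 3 — point force P=5 kN at a=16/3 m (b=L-a=8/3):
  θ_3 = -Pb²x(2aL-(3a+b)x)/(2L³EI)  [x≤a] = -5·(8/3)²·(8/5)·(2·(16/3)·8-(3·(16/3)+(8/3))·(8/5))/(2·8³·200000) = -13/843750 rad
Load 4 — point force P=-9 kN at a=24/5 m (b=L-a=16/5):
  θ_4 = -Pb²x(2aL-(3a+b)x)/(2L³EI)  [x≤a] = -(-9)·(16/5)²·(8/5)·(2·(24/5)·8-(3·(24/5)+(16/5))·(8/5))/(2·8³·200000) = 342/9765625 rad
Superposition: θ = Σ θ_i = -673537/8437500000 rad ≈ -0.000080 rad

θ(8/5) = -673537/8437500000 rad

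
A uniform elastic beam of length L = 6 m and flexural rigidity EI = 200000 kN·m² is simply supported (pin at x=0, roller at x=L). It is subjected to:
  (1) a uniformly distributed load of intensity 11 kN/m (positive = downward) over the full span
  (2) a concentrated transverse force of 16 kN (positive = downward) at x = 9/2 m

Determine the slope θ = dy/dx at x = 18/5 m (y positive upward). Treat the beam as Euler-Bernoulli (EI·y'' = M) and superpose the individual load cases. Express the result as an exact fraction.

Load 1 — uniform load w=11 kN/m over full span:
  θ_1 = -w(L³-6Lx²+4x³)/(24EI) = -11·(6³-6·6·(18/5)²+4·(18/5)³)/(24·200000) = 3663/25000000 rad
Load 2 — point force P=16 kN at a=9/2 m (b=L-a=3/2):
  θ_2 = -Pb(L²-b²-3x²)/(6LEI)  [x≤a] = -16·(3/2)·(6²-(3/2)²-3·(18/5)²)/(6·6·200000) = 171/10000000 rad
Superposition: θ = Σ θ_i = 8181/50000000 rad ≈ 0.000164 rad

θ(18/5) = 8181/50000000 rad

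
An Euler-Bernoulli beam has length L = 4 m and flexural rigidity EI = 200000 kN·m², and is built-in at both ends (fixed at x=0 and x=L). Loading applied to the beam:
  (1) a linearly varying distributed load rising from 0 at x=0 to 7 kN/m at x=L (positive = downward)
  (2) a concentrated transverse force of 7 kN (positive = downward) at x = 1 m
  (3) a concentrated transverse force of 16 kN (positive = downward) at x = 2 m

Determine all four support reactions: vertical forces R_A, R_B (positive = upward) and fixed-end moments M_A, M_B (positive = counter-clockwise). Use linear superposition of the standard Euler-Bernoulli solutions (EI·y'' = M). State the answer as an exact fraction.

R_A = 2897/160 kN, M_A = 3761/240 kN·m, R_B = 3023/160 kN, M_B = -1193/80 kN·m

Load 1 — triangular load w₀=7 kN/m (0→w₀ over full span):
  R_A = 3w₀L/20 = 3·7·4/20 = 21/5 kN
  M_A = w₀L²/30 = 7·4²/30 = 56/15 kN·m
  R_B = 7w₀L/20 = 7·7·4/20 = 49/5 kN
  M_B = -w₀L²/20 = -7·4²/20 = -28/5 kN·m
Load 2 — point force P=7 kN at a=1 m (b=L-a=3):
  R_A = Pb²(3a+b)/L³ = 7·3²·(3·1+3)/4³ = 189/32 kN
  M_A = Pab²/L² = 7·1·3²/4² = 63/16 kN·m
  R_B = Pa²(a+3b)/L³ = 7·1²·(1+3·3)/4³ = 35/32 kN
  M_B = -Pa²b/L² = -7·1²·3/4² = -21/16 kN·m
Load 3 — point force P=16 kN at a=2 m (b=L-a=2):
  R_A = Pb²(3a+b)/L³ = 16·2²·(3·2+2)/4³ = 8 kN
  M_A = Pab²/L² = 16·2·2²/4² = 8 kN·m
  R_B = Pa²(a+3b)/L³ = 16·2²·(2+3·2)/4³ = 8 kN
  M_B = -Pa²b/L² = -16·2²·2/4² = -8 kN·m
Superposition: R_A = 2897/160 kN, M_A = 3761/240 kN·m, R_B = 3023/160 kN, M_B = -1193/80 kN·m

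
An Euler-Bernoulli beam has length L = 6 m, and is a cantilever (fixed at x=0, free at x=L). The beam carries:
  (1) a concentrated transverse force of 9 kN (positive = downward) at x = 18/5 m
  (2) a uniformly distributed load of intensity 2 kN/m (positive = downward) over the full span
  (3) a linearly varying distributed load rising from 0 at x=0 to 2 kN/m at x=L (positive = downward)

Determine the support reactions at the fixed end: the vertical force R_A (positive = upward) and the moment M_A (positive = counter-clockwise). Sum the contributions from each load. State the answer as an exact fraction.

Load 1 — point force P=9 kN at a=18/5 m (b=L-a=12/5):
  R_A = P = 9 kN
  M_A = Pa = 9·(18/5) = 162/5 kN·m
Load 2 — uniform load w=2 kN/m over full span:
  R_A = wL = 2·6 = 12 kN
  M_A = wL²/2 = 2·6²/2 = 36 kN·m
Load 3 — triangular load w₀=2 kN/m (0→w₀ over full span):
  R_A = w₀L/2 = 2·6/2 = 6 kN
  M_A = w₀L²/3 = 2·6²/3 = 24 kN·m
Superposition: R_A = 27 kN, M_A = 462/5 kN·m

R_A = 27 kN, M_A = 462/5 kN·m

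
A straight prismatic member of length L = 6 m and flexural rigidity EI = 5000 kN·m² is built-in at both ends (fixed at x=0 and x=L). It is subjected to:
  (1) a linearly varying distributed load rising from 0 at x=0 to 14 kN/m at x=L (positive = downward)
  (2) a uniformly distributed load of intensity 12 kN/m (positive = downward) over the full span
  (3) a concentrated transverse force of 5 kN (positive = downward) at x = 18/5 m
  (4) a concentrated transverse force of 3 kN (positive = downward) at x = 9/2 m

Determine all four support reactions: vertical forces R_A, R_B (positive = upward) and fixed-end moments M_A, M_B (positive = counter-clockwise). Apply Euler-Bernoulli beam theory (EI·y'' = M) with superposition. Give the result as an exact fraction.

R_A = 40663/800 kN, M_A = 45219/800 kN·m, R_B = 56937/800 kN, M_B = -54441/800 kN·m

Load 1 — triangular load w₀=14 kN/m (0→w₀ over full span):
  R_A = 3w₀L/20 = 3·14·6/20 = 63/5 kN
  M_A = w₀L²/30 = 14·6²/30 = 84/5 kN·m
  R_B = 7w₀L/20 = 7·14·6/20 = 147/5 kN
  M_B = -w₀L²/20 = -14·6²/20 = -126/5 kN·m
Load 2 — uniform load w=12 kN/m over full span:
  R_A = wL/2 = 12·6/2 = 36 kN
  M_A = wL²/12 = 12·6²/12 = 36 kN·m
  R_B = wL/2 = 12·6/2 = 36 kN
  M_B = -wL²/12 = -12·6²/12 = -36 kN·m
Load 3 — point force P=5 kN at a=18/5 m (b=L-a=12/5):
  R_A = Pb²(3a+b)/L³ = 5·(12/5)²·(3·(18/5)+(12/5))/6³ = 44/25 kN
  M_A = Pab²/L² = 5·(18/5)·(12/5)²/6² = 72/25 kN·m
  R_B = Pa²(a+3b)/L³ = 5·(18/5)²·((18/5)+3·(12/5))/6³ = 81/25 kN
  M_B = -Pa²b/L² = -5·(18/5)²·(12/5)/6² = -108/25 kN·m
Load 4 — point force P=3 kN at a=9/2 m (b=L-a=3/2):
  R_A = Pb²(3a+b)/L³ = 3·(3/2)²·(3·(9/2)+(3/2))/6³ = 15/32 kN
  M_A = Pab²/L² = 3·(9/2)·(3/2)²/6² = 27/32 kN·m
  R_B = Pa²(a+3b)/L³ = 3·(9/2)²·((9/2)+3·(3/2))/6³ = 81/32 kN
  M_B = -Pa²b/L² = -3·(9/2)²·(3/2)/6² = -81/32 kN·m
Superposition: R_A = 40663/800 kN, M_A = 45219/800 kN·m, R_B = 56937/800 kN, M_B = -54441/800 kN·m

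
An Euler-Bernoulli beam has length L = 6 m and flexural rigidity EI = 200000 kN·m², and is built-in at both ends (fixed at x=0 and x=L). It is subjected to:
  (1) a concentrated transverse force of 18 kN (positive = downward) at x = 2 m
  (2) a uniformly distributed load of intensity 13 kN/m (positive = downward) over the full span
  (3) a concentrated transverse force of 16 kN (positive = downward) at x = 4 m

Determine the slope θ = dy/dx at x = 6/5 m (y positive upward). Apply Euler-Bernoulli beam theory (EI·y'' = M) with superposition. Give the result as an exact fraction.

Load 1 — point force P=18 kN at a=2 m (b=L-a=4):
  θ_1 = -Pb²x(2aL-(3a+b)x)/(2L³EI)  [x≤a] = -18·4²·(6/5)·(2·2·6-(3·2+4)·(6/5))/(2·6³·200000) = -3/62500 rad
Load 2 — uniform load w=13 kN/m over full span:
  θ_2 = -wx(L-x)(L-2x)/(12EI) = -13·(6/5)·(6-(6/5))·(6-2·(6/5))/(12·200000) = -351/3125000 rad
Load 3 — point force P=16 kN at a=4 m (b=L-a=2):
  θ_3 = -Pb²x(2aL-(3a+b)x)/(2L³EI)  [x≤a] = -16·2²·(6/5)·(2·4·6-(3·4+2)·(6/5))/(2·6³·200000) = -13/468750 rad
Superposition: θ = Σ θ_i = -1763/9375000 rad ≈ -0.000188 rad

θ(6/5) = -1763/9375000 rad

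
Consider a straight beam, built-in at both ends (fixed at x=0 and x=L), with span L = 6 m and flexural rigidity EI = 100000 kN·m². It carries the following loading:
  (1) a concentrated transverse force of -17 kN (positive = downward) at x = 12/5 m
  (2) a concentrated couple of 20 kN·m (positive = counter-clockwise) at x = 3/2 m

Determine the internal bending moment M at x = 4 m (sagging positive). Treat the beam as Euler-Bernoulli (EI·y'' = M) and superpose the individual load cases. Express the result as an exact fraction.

Load 1 — point force P=-17 kN at a=12/5 m (b=L-a=18/5):
  M_1 = Pa²(a+3b)(L-x)/L³ - Pa²b/L²  [x>a] = (-17)·(12/5)²·((12/5)+3·(18/5))·(6-4)/6³ - (-17)·(12/5)²·(18/5)/6² = -272/125 kN·m
Load 2 — applied couple M₀=20 kN·m at a=3/2 m (b=L-a=9/2):
  M_2 = R_Ax - M_A - M₀  [x>a] with R_A=15/4, M_A=-15/4 = (15/4)·4 - (-15/4) - 20 = -5/4 kN·m
Superposition: M = Σ M_i = -1713/500 kN·m ≈ -3.426000 kN·m

M(4) = -1713/500 kN·m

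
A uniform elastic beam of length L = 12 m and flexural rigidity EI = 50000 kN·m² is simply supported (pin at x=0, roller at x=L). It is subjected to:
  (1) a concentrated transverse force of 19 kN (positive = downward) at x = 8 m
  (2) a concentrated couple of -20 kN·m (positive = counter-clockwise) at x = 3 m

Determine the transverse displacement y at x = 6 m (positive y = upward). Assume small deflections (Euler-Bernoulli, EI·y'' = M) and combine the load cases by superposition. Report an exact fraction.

y(6) = -2153/150000 m

Load 1 — point force P=19 kN at a=8 m (b=L-a=4):
  y_1 = -Pbx(L²-b²-x²)/(6LEI)  [x≤a] = -19·4·6·(12²-4²-6²)/(6·12·50000) = -437/37500 m
Load 2 — applied couple M₀=-20 kN·m at a=3 m (b=L-a=9):
  y_2 = (M₀x³/(6L)-M₀(x-a)²/2+C₁x)/EI  [x>a] with C₁=M₀(3b²-L²)/(6L)=-55/2 = ((-20)·6³/(6·12)-(-20)·(6-3)²/2+(-55/2)·6)/50000 = -27/10000 m
Superposition: y = Σ y_i = -2153/150000 m ≈ -0.014353 m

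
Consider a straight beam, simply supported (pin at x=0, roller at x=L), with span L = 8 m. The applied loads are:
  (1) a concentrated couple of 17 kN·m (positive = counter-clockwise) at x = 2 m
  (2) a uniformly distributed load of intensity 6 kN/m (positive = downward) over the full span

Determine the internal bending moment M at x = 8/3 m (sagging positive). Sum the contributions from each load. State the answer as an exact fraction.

Load 1 — applied couple M₀=17 kN·m at a=2 m (b=L-a=6):
  M_1 = M₀x/L - M₀  [x>a] = 17·(8/3)/8 - 17 = -34/3 kN·m
Load 2 — uniform load w=6 kN/m over full span:
  M_2 = wx(L-x)/2 = 6·(8/3)·(8-(8/3))/2 = 128/3 kN·m
Superposition: M = Σ M_i = 94/3 kN·m ≈ 31.333333 kN·m

M(8/3) = 94/3 kN·m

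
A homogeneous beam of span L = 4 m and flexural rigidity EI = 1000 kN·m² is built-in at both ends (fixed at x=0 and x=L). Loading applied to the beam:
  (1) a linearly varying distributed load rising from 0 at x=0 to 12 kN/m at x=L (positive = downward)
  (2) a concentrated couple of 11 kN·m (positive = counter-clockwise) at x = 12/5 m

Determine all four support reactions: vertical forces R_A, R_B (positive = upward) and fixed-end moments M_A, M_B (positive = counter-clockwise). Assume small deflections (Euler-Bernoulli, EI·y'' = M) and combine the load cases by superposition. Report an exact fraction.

Load 1 — triangular load w₀=12 kN/m (0→w₀ over full span):
  R_A = 3w₀L/20 = 3·12·4/20 = 36/5 kN
  M_A = w₀L²/30 = 12·4²/30 = 32/5 kN·m
  R_B = 7w₀L/20 = 7·12·4/20 = 84/5 kN
  M_B = -w₀L²/20 = -12·4²/20 = -48/5 kN·m
Load 2 — applied couple M₀=11 kN·m at a=12/5 m (b=L-a=8/5):
  R_A = 6M₀ab/L³ = 6·11·(12/5)·(8/5)/4³ = 99/25 kN
  M_A = M₀b(2a-b)/L² = 11·(8/5)·(2·(12/5)-(8/5))/4² = 88/25 kN·m
  R_B = -6M₀ab/L³ = -6·11·(12/5)·(8/5)/4³ = -99/25 kN
  M_B = M₀a(2b-a)/L² = 11·(12/5)·(2·(8/5)-(12/5))/4² = 33/25 kN·m
Superposition: R_A = 279/25 kN, M_A = 248/25 kN·m, R_B = 321/25 kN, M_B = -207/25 kN·m

R_A = 279/25 kN, M_A = 248/25 kN·m, R_B = 321/25 kN, M_B = -207/25 kN·m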